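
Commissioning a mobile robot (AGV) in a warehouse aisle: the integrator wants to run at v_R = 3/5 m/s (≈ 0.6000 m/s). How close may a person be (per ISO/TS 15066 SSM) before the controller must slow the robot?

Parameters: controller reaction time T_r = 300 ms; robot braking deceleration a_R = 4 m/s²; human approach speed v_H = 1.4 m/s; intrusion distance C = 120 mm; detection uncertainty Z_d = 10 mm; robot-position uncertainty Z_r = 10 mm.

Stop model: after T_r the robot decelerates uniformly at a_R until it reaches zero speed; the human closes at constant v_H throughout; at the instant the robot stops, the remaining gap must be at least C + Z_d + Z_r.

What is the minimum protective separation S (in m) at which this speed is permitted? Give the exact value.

T_s = v_R/a_R = (3/5)/4 = 0.1500 s
robot in T_r: 0.6000·0.3000 = 0.1800 m
braking distance = 0.6000²/(2·4.0000) = 0.0450 m
human closes 1.4000·0.4500 = 0.6300 m
C+Z_d+Z_r = 0.1200+0.0100+0.0100 = 0.1400 m
S_min ≈ 0.1800+0.0450+0.6300+0.1400  ⇒  S_min = 199/200 m

S_min = 199/200 m = 0.9950 m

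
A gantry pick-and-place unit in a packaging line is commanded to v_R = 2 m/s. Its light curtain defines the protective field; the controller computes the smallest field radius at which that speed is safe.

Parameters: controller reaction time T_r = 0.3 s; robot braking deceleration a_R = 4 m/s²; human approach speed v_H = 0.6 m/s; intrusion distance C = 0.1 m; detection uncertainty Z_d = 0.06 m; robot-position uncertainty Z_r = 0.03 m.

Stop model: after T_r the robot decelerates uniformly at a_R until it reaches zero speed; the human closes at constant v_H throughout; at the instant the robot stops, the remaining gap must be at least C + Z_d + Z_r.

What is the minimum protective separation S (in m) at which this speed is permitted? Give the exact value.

S_min = 177/100 m = 1.7700 m

T_s = v_R/a_R = 2/4 = 0.5000 s
reaction-phase robot travel = 2.0000·0.3000 = 0.6000 m
robot covers 2.0000·0.5000 − ½·4.0000·0.5000² = 0.5000 m while stopping
human closes 0.6000·0.8000 = 0.4800 m
C+Z_d+Z_r = 0.1000+0.0600+0.0300 = 0.1900 m
S_min ≈ 0.6000+0.5000+0.4800+0.1900  ⇒  S_min = 177/100 m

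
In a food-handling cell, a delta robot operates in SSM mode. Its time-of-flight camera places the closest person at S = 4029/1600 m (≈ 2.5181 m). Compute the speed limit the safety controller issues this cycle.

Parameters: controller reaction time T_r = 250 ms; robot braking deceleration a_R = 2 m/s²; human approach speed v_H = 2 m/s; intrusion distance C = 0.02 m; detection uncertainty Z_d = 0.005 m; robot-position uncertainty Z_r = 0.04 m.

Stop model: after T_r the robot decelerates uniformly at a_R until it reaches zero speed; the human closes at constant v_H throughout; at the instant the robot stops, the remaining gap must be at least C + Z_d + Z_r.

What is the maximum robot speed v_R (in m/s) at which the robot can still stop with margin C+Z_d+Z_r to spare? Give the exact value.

at the boundary: (1/4)·v² + (5/4)·v + (-125/64) = 0
  disc = (5/4)² − 4·(1/4)·(-125/64) = 225/64 ; √disc = 15/8
  v_R = (−(5/4) + 15/8) / (2·(1/4)) = 5/4 m/s
check:
T_s = v_R/a_R = (5/4)/2 = 0.6250 s
reaction-phase robot travel = 1.2500·0.2500 = 0.3125 m
robot covers 1.2500·0.6250 − ½·2.0000·0.6250² = 0.3906 m while stopping
human closes 2.0000·0.8750 = 1.7500 m
margins: 0.0200+0.0050+0.0400 = 0.0650 m
sum ≈ 0.3125+0.3906+1.7500+0.0650 ≈ 2.5181 m = S ✓

v_R_max = 5/4 m/s = 1.2500 m/s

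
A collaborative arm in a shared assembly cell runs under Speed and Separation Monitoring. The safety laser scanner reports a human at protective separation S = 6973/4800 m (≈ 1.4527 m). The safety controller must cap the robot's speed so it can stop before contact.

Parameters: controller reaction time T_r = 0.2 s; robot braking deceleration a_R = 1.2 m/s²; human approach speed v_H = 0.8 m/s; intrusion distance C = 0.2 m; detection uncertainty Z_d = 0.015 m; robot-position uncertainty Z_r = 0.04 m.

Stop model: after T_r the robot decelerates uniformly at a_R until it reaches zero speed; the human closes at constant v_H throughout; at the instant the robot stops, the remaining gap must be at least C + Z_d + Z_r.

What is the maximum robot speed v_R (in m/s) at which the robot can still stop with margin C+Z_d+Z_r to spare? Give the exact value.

quadratic (5/12)·v² + (13/15)·v + (-4981/4800) = 0
  disc = (13/15)² − 4·(5/12)·(-4981/4800) = 3969/1600 ; √disc = 63/40
  v_R = (−(13/15) + 63/40) / (2·(5/12)) = 17/20 m/s
check:
braking lasts T_s = (17/20)/(6/5) = 0.7083 s
robot covers v_R·T_r = 0.8500·0.2000 = 0.1700 m before braking
robot covers 0.8500·0.7083 − ½·1.2000·0.7083² = 0.3010 m while stopping
human closes 0.8000·0.9083 = 0.7267 m
residual clearance needed = 0.2000+0.0150+0.0400 = 0.2550 m
sum ≈ 0.1700+0.3010+0.7267+0.2550 ≈ 1.4527 m = S ✓

v_R_max = 17/20 m/s = 0.8500 m/s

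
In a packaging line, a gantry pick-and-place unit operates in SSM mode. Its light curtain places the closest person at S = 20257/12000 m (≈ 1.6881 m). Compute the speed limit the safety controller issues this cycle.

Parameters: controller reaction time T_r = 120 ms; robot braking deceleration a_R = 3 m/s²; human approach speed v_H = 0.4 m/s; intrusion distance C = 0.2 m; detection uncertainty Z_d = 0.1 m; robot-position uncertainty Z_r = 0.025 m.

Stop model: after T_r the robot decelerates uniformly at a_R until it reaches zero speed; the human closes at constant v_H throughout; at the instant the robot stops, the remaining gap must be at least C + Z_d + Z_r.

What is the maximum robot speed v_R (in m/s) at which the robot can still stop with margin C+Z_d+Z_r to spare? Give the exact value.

quadratic (1/6)·v² + (19/75)·v + (-15781/12000) = 0
  disc = (19/75)² − 4·(1/6)·(-15781/12000) = 9409/10000 ; √disc = 97/100
  v_R = (−(19/75) + 97/100) / (2·(1/6)) = 43/20 m/s
check:
stop time T_s = (43/20)/3 = 0.7167 s
robot covers v_R·T_r = 2.1500·0.1200 = 0.2580 m before braking
robot under decel: 2.1500²/(2·3.0000) = 0.7704 m
human closes 0.4000·0.8367 = 0.3347 m
C+Z_d+Z_r = 0.2000+0.1000+0.0250 = 0.3250 m
sum ≈ 0.2580+0.7704+0.3347+0.3250 ≈ 1.6881 m = S ✓

v_R_max = 43/20 m/s = 2.1500 m/s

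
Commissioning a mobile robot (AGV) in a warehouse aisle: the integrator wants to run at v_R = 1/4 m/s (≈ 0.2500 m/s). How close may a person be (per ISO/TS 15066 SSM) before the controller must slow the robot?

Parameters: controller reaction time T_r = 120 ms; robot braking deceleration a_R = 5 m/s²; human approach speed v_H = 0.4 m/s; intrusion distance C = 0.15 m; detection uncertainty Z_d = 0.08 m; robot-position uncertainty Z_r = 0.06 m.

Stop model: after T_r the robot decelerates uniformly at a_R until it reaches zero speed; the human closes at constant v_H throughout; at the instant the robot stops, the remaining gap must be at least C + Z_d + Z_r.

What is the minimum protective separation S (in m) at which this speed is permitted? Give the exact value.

S_min = 1577/4000 m = 0.3942 m

stop time T_s = (1/4)/5 = 0.0500 s
robot covers v_R·T_r = 0.2500·0.1200 = 0.0300 m before braking
braking distance = 0.2500²/(2·5.0000) = 0.0063 m
human over T_r+T_s: 0.4000·(0.1200+0.0500) = 0.0680 m
residual clearance needed = 0.1500+0.0800+0.0600 = 0.2900 m
S_min ≈ 0.0300+0.0063+0.0680+0.2900  ⇒  S_min = 1577/4000 m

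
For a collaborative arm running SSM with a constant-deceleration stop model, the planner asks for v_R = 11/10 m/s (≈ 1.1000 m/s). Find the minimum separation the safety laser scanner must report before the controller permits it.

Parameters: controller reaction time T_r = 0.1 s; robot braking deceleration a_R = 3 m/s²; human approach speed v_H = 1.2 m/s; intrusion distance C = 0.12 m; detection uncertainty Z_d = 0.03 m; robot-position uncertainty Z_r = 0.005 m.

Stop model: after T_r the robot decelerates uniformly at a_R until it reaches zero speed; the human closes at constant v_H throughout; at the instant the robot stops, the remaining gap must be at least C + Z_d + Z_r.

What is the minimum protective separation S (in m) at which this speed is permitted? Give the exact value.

T_s = v_R/a_R = (11/10)/3 = 0.3667 s
robot covers v_R·T_r = 1.1000·0.1000 = 0.1100 m before braking
robot under decel: 1.1000²/(2·3.0000) = 0.2017 m
human over T_r+T_s: 1.2000·(0.1000+0.3667) = 0.5600 m
margins: 0.1200+0.0300+0.0050 = 0.1550 m
S_min ≈ 0.1100+0.2017+0.5600+0.1550  ⇒  S_min = 77/75 m

S_min = 77/75 m = 1.0267 m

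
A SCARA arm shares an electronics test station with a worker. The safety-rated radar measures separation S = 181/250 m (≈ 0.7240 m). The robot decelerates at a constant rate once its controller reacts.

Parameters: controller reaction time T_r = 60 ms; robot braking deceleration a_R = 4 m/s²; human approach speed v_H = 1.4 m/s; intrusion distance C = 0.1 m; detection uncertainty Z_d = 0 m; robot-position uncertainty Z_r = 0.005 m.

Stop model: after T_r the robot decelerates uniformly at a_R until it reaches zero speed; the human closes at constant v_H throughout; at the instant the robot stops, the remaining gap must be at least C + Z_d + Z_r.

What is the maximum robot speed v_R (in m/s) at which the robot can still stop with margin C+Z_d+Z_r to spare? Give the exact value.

at the boundary: (1/8)·v² + (41/100)·v + (-107/200) = 0
  disc = (41/100)² − 4·(1/8)·(-107/200) = 1089/2500 ; √disc = 33/50
  v_R = (−(41/100) + 33/50) / (2·(1/8)) = 1 m/s
check:
T_s = v_R/a_R = 1/4 = 0.2500 s
reaction-phase robot travel = 1.0000·0.0600 = 0.0600 m
robot under decel: 1.0000²/(2·4.0000) = 0.1250 m
human closes 1.4000·0.3100 = 0.4340 m
residual clearance needed = 0.1000+0.0000+0.0050 = 0.1050 m
sum ≈ 0.0600+0.1250+0.4340+0.1050 ≈ 0.7240 m = S ✓

v_R_max = 1 m/s = 1.0000 m/s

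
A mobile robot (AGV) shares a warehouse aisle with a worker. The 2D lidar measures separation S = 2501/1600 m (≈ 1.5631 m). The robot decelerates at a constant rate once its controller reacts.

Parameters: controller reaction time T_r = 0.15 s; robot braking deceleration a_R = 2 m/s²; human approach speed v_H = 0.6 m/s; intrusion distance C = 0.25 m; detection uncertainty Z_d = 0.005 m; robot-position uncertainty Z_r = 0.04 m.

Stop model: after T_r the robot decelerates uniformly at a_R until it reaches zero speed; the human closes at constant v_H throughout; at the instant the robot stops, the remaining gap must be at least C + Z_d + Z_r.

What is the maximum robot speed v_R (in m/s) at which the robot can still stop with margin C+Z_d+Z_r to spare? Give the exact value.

quadratic (1/4)·v² + (9/20)·v + (-377/320) = 0
  disc = (9/20)² − 4·(1/4)·(-377/320) = 2209/1600 ; √disc = 47/40
  v_R = (−(9/20) + 47/40) / (2·(1/4)) = 29/20 m/s
check:
T_s = v_R/a_R = (29/20)/2 = 0.7250 s
reaction-phase robot travel = 1.4500·0.1500 = 0.2175 m
robot under decel: 1.4500²/(2·2.0000) = 0.5256 m
human over T_r+T_s: 0.6000·(0.1500+0.7250) = 0.5250 m
C+Z_d+Z_r = 0.2500+0.0050+0.0400 = 0.2950 m
sum ≈ 0.2175+0.5256+0.5250+0.2950 ≈ 1.5631 m = S ✓

v_R_max = 29/20 m/s = 1.4500 m/s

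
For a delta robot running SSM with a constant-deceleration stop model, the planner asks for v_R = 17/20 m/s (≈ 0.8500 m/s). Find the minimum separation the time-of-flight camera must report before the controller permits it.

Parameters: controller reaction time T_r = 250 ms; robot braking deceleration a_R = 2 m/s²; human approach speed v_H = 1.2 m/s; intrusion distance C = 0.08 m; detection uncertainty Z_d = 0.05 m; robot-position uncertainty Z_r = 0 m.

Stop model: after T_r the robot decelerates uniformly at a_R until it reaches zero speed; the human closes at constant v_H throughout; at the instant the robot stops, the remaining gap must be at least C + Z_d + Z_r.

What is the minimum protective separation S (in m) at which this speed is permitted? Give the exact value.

T_s = v_R/a_R = (17/20)/2 = 0.4250 s
robot covers v_R·T_r = 0.8500·0.2500 = 0.2125 m before braking
robot covers 0.8500·0.4250 − ½·2.0000·0.4250² = 0.1806 m while stopping
human over T_r+T_s: 1.2000·(0.2500+0.4250) = 0.8100 m
residual clearance needed = 0.0800+0.0500+0.0000 = 0.1300 m
S_min ≈ 0.2125+0.1806+0.8100+0.1300  ⇒  S_min = 2133/1600 m

S_min = 2133/1600 m = 1.3331 m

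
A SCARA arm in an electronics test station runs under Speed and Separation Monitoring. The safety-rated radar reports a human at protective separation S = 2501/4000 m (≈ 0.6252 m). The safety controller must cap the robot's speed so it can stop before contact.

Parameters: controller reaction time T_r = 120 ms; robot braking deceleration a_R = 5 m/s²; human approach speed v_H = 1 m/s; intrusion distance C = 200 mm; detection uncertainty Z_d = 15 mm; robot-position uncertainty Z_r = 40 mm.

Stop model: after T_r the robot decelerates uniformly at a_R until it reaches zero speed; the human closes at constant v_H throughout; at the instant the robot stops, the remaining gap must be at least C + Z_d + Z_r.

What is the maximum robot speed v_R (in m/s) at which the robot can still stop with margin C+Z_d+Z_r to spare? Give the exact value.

collect terms ⇒ (1/10)·v_R² + (8/25)·v_R + (-1001/4000) = 0
  disc = (8/25)² − 4·(1/10)·(-1001/4000) = 81/400 ; √disc = 9/20
  v_R = (−(8/25) + 9/20) / (2·(1/10)) = 13/20 m/s
check:
braking lasts T_s = (13/20)/5 = 0.1300 s
robot in T_r: 0.6500·0.1200 = 0.0780 m
robot under decel: 0.6500²/(2·5.0000) = 0.0423 m
human over T_r+T_s: 1.0000·(0.1200+0.1300) = 0.2500 m
C+Z_d+Z_r = 0.2000+0.0150+0.0400 = 0.2550 m
sum ≈ 0.0780+0.0423+0.2500+0.2550 ≈ 0.6252 m = S ✓

v_R_max = 13/20 m/s = 0.6500 m/s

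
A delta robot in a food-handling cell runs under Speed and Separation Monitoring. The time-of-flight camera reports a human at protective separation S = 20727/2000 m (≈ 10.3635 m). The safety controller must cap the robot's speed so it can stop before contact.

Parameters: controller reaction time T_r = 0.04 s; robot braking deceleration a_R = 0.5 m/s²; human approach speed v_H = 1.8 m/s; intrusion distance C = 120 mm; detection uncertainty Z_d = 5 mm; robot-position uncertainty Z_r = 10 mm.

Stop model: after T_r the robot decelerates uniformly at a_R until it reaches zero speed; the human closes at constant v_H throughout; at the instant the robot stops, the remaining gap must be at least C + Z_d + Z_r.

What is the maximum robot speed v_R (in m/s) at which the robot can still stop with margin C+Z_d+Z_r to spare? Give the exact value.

quadratic (1)·v² + (91/25)·v + (-20313/2000) = 0
  disc = (91/25)² − 4·(1)·(-20313/2000) = 134689/2500 ; √disc = 367/50
  v_R = (−(91/25) + 367/50) / (2·(1)) = 37/20 m/s
check:
braking lasts T_s = (37/20)/(1/2) = 3.7000 s
robot covers v_R·T_r = 1.8500·0.0400 = 0.0740 m before braking
braking distance = 1.8500²/(2·0.5000) = 3.4225 m
human closes 1.8000·3.7400 = 6.7320 m
C+Z_d+Z_r = 0.1200+0.0050+0.0100 = 0.1350 m
sum ≈ 0.0740+3.4225+6.7320+0.1350 ≈ 10.3635 m = S ✓

v_R_max = 37/20 m/s = 1.8500 m/s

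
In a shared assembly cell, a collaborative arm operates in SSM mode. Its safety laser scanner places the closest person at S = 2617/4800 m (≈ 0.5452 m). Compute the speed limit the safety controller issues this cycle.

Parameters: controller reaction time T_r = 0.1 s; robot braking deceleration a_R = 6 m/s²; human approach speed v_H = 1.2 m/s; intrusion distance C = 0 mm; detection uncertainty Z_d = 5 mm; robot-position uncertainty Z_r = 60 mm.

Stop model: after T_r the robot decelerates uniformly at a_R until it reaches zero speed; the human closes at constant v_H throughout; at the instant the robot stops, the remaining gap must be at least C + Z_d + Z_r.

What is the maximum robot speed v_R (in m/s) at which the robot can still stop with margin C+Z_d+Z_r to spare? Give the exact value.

quadratic (1/12)·v² + (3/10)·v + (-1729/4800) = 0
  disc = (3/10)² − 4·(1/12)·(-1729/4800) = 121/576 ; √disc = 11/24
  v_R = (−(3/10) + 11/24) / (2·(1/12)) = 19/20 m/s
check:
braking lasts T_s = (19/20)/6 = 0.1583 s
robot covers v_R·T_r = 0.9500·0.1000 = 0.0950 m before braking
braking distance = 0.9500²/(2·6.0000) = 0.0752 m
human closes 1.2000·0.2583 = 0.3100 m
C+Z_d+Z_r = 0.0000+0.0050+0.0600 = 0.0650 m
sum ≈ 0.0950+0.0752+0.3100+0.0650 ≈ 0.5452 m = S ✓

v_R_max = 19/20 m/s = 0.9500 m/s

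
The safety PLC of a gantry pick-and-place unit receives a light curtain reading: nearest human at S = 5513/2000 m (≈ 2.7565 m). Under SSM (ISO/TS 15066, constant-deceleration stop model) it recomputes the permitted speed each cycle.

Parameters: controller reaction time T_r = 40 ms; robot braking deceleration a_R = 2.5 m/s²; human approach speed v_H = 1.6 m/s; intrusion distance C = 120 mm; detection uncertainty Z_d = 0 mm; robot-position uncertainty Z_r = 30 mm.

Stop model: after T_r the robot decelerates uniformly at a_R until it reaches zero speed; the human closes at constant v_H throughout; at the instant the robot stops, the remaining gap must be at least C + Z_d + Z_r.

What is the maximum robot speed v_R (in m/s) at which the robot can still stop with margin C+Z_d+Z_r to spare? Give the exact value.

v_R_max = 9/4 m/s = 2.2500 m/s

collect terms ⇒ (1/5)·v_R² + (17/25)·v_R + (-1017/400) = 0
  disc = (17/25)² − 4·(1/5)·(-1017/400) = 6241/2500 ; √disc = 79/50
  v_R = (−(17/25) + 79/50) / (2·(1/5)) = 9/4 m/s
check:
braking lasts T_s = (9/4)/(5/2) = 0.9000 s
reaction-phase robot travel = 2.2500·0.0400 = 0.0900 m
braking distance = 2.2500²/(2·2.5000) = 1.0125 m
person approaches 1.6000·(0.0400+0.9000) = 1.5040 m
margins: 0.1200+0.0000+0.0300 = 0.1500 m
sum ≈ 0.0900+1.0125+1.5040+0.1500 ≈ 2.7565 m = S ✓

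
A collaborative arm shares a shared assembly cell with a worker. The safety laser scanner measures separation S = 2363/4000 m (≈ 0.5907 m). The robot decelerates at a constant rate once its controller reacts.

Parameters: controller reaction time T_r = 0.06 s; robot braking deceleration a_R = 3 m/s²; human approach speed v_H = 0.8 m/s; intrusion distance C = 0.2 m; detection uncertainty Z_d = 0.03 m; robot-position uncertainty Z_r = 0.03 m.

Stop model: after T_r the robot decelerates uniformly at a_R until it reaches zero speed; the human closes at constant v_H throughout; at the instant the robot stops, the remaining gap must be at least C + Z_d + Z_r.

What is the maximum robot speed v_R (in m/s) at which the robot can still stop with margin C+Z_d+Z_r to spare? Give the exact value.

quadratic (1/6)·v² + (49/150)·v + (-1131/4000) = 0
  disc = (49/150)² − 4·(1/6)·(-1131/4000) = 26569/90000 ; √disc = 163/300
  v_R = (−(49/150) + 163/300) / (2·(1/6)) = 13/20 m/s
check:
braking lasts T_s = (13/20)/3 = 0.2167 s
robot covers v_R·T_r = 0.6500·0.0600 = 0.0390 m before braking
robot under decel: 0.6500²/(2·3.0000) = 0.0704 m
human closes 0.8000·0.2767 = 0.2213 m
margins: 0.2000+0.0300+0.0300 = 0.2600 m
sum ≈ 0.0390+0.0704+0.2213+0.2600 ≈ 0.5907 m = S ✓

v_R_max = 13/20 m/s = 0.6500 m/s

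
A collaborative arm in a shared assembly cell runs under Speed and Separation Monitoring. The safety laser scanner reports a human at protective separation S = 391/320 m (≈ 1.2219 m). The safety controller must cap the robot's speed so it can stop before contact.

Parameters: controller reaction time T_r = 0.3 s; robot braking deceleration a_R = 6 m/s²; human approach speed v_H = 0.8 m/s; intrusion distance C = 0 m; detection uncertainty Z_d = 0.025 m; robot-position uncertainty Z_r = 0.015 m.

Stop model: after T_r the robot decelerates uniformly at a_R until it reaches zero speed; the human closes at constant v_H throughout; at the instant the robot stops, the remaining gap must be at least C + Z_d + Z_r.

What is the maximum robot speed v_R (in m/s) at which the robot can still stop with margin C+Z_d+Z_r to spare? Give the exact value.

quadratic (1/12)·v² + (13/30)·v + (-1507/1600) = 0
  disc = (13/30)² − 4·(1/12)·(-1507/1600) = 289/576 ; √disc = 17/24
  v_R = (−(13/30) + 17/24) / (2·(1/12)) = 33/20 m/s
check:
braking lasts T_s = (33/20)/6 = 0.2750 s
reaction-phase robot travel = 1.6500·0.3000 = 0.4950 m
braking distance = 1.6500²/(2·6.0000) = 0.2269 m
person approaches 0.8000·(0.3000+0.2750) = 0.4600 m
margins: 0.0000+0.0250+0.0150 = 0.0400 m
sum ≈ 0.4950+0.2269+0.4600+0.0400 ≈ 1.2219 m = S ✓

v_R_max = 33/20 m/s = 1.6500 m/s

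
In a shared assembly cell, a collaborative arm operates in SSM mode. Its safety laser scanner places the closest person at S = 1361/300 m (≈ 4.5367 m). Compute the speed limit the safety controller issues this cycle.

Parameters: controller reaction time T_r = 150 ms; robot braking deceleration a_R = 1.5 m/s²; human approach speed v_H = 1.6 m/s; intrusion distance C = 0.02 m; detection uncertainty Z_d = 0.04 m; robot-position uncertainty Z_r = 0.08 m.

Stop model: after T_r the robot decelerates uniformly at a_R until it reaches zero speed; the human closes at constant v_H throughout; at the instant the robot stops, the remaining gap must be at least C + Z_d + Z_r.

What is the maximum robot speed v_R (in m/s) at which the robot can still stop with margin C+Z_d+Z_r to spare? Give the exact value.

quadratic (1/3)·v² + (73/60)·v + (-1247/300) = 0
  disc = (73/60)² − 4·(1/3)·(-1247/300) = 2809/400 ; √disc = 53/20
  v_R = (−(73/60) + 53/20) / (2·(1/3)) = 43/20 m/s
check:
T_s = v_R/a_R = (43/20)/(3/2) = 1.4333 s
robot in T_r: 2.1500·0.1500 = 0.3225 m
braking distance = 2.1500²/(2·1.5000) = 1.5408 m
person approaches 1.6000·(0.1500+1.4333) = 2.5333 m
margins: 0.0200+0.0400+0.0800 = 0.1400 m
sum ≈ 0.3225+1.5408+2.5333+0.1400 ≈ 4.5367 m = S ✓

v_R_max = 43/20 m/s = 2.1500 m/s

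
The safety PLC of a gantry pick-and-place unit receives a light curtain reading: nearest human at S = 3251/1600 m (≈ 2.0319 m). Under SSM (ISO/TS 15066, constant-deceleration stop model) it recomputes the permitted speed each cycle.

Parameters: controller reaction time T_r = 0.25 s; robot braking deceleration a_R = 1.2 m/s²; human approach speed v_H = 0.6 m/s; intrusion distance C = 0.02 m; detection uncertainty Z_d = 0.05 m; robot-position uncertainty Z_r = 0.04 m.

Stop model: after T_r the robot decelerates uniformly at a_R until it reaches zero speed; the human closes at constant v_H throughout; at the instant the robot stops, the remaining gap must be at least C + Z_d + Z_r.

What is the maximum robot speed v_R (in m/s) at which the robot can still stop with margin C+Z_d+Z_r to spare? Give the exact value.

v_R_max = 27/20 m/s = 1.3500 m/s

collect terms ⇒ (5/12)·v_R² + (3/4)·v_R + (-567/320) = 0
  disc = (3/4)² − 4·(5/12)·(-567/320) = 225/64 ; √disc = 15/8
  v_R = (−(3/4) + 15/8) / (2·(5/12)) = 27/20 m/s
check:
T_s = v_R/a_R = (27/20)/(6/5) = 1.1250 s
robot in T_r: 1.3500·0.2500 = 0.3375 m
robot covers 1.3500·1.1250 − ½·1.2000·1.1250² = 0.7594 m while stopping
human over T_r+T_s: 0.6000·(0.2500+1.1250) = 0.8250 m
margins: 0.0200+0.0500+0.0400 = 0.1100 m
sum ≈ 0.3375+0.7594+0.8250+0.1100 ≈ 2.0319 m = S ✓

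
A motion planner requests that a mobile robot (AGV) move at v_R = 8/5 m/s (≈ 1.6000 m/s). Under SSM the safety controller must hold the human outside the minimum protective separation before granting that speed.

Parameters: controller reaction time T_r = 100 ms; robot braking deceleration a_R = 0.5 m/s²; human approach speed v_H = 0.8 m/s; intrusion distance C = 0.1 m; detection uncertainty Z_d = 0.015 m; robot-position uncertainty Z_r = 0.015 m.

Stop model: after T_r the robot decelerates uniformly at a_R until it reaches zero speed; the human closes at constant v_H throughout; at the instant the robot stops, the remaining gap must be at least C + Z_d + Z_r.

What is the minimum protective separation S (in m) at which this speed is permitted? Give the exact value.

braking lasts T_s = (8/5)/(1/2) = 3.2000 s
robot in T_r: 1.6000·0.1000 = 0.1600 m
robot covers 1.6000·3.2000 − ½·0.5000·3.2000² = 2.5600 m while stopping
person approaches 0.8000·(0.1000+3.2000) = 2.6400 m
C+Z_d+Z_r = 0.1000+0.0150+0.0150 = 0.1300 m
S_min ≈ 0.1600+2.5600+2.6400+0.1300  ⇒  S_min = 549/100 m

S_min = 549/100 m = 5.4900 m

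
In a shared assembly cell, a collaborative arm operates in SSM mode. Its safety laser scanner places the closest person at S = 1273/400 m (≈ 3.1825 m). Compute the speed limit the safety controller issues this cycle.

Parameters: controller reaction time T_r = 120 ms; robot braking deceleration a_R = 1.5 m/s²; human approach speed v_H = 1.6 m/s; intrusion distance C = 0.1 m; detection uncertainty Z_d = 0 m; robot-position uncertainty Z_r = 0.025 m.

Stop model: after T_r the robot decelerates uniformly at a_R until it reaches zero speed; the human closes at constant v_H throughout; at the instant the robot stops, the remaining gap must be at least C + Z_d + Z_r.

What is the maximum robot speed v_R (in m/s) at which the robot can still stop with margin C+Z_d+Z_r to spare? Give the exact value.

v_R_max = 33/20 m/s = 1.6500 m/s

quadratic (1/3)·v² + (89/75)·v + (-5731/2000) = 0
  disc = (89/75)² − 4·(1/3)·(-5731/2000) = 117649/22500 ; √disc = 343/150
  v_R = (−(89/75) + 343/150) / (2·(1/3)) = 33/20 m/s
check:
T_s = v_R/a_R = (33/20)/(3/2) = 1.1000 s
reaction-phase robot travel = 1.6500·0.1200 = 0.1980 m
robot covers 1.6500·1.1000 − ½·1.5000·1.1000² = 0.9075 m while stopping
human closes 1.6000·1.2200 = 1.9520 m
C+Z_d+Z_r = 0.1000+0.0000+0.0250 = 0.1250 m
sum ≈ 0.1980+0.9075+1.9520+0.1250 ≈ 3.1825 m = S ✓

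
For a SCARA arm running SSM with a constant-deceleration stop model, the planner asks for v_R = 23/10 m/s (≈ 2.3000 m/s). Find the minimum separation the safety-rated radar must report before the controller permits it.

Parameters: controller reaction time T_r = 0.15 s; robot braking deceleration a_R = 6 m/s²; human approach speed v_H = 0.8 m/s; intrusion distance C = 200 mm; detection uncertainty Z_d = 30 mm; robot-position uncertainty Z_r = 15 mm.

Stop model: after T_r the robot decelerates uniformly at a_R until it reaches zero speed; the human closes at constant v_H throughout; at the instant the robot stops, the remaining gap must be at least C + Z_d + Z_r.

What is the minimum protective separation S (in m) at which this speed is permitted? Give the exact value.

stop time T_s = (23/10)/6 = 0.3833 s
robot covers v_R·T_r = 2.3000·0.1500 = 0.3450 m before braking
robot under decel: 2.3000²/(2·6.0000) = 0.4408 m
human over T_r+T_s: 0.8000·(0.1500+0.3833) = 0.4267 m
residual clearance needed = 0.2000+0.0300+0.0150 = 0.2450 m
S_min ≈ 0.3450+0.4408+0.4267+0.2450  ⇒  S_min = 583/400 m

S_min = 583/400 m = 1.4575 m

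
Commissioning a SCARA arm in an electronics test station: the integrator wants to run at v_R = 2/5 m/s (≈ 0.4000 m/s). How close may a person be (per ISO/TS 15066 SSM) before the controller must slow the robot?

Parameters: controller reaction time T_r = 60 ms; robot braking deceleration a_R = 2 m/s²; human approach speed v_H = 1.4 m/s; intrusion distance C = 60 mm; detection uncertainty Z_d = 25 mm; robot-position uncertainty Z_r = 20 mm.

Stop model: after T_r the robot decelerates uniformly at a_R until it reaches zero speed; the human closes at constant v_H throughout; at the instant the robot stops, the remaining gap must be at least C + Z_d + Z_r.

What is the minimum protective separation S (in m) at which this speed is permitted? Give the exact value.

T_s = v_R/a_R = (2/5)/2 = 0.2000 s
robot covers v_R·T_r = 0.4000·0.0600 = 0.0240 m before braking
robot covers 0.4000·0.2000 − ½·2.0000·0.2000² = 0.0400 m while stopping
human over T_r+T_s: 1.4000·(0.0600+0.2000) = 0.3640 m
C+Z_d+Z_r = 0.0600+0.0250+0.0200 = 0.1050 m
S_min ≈ 0.0240+0.0400+0.3640+0.1050  ⇒  S_min = 533/1000 m

S_min = 533/1000 m = 0.5330 m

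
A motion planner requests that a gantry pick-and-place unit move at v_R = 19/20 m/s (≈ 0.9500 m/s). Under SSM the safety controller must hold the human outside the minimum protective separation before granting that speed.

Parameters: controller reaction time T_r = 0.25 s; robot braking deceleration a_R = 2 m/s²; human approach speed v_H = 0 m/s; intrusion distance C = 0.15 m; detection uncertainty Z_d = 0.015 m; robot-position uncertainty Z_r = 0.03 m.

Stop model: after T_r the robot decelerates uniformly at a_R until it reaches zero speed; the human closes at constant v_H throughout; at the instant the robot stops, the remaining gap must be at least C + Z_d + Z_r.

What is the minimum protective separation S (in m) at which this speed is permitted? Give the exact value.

T_s = v_R/a_R = (19/20)/2 = 0.4750 s
robot in T_r: 0.9500·0.2500 = 0.2375 m
braking distance = 0.9500²/(2·2.0000) = 0.2256 m
human closes 0.0000·0.7250 = 0.0000 m
residual clearance needed = 0.1500+0.0150+0.0300 = 0.1950 m
S_min ≈ 0.2375+0.2256+0.0000+0.1950  ⇒  S_min = 1053/1600 m

S_min = 1053/1600 m = 0.6581 m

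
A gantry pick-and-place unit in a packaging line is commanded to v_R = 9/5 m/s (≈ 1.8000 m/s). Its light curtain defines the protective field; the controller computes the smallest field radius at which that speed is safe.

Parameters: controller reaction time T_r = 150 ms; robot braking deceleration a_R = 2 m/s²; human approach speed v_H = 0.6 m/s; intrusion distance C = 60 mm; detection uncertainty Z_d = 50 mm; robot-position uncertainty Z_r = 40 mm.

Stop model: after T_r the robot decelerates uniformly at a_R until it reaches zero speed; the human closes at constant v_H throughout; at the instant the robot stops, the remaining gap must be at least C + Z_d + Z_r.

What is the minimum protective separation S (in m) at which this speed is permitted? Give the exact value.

S_min = 93/50 m = 1.8600 m

stop time T_s = (9/5)/2 = 0.9000 s
reaction-phase robot travel = 1.8000·0.1500 = 0.2700 m
robot under decel: 1.8000²/(2·2.0000) = 0.8100 m
human over T_r+T_s: 0.6000·(0.1500+0.9000) = 0.6300 m
C+Z_d+Z_r = 0.0600+0.0500+0.0400 = 0.1500 m
S_min ≈ 0.2700+0.8100+0.6300+0.1500  ⇒  S_min = 93/50 m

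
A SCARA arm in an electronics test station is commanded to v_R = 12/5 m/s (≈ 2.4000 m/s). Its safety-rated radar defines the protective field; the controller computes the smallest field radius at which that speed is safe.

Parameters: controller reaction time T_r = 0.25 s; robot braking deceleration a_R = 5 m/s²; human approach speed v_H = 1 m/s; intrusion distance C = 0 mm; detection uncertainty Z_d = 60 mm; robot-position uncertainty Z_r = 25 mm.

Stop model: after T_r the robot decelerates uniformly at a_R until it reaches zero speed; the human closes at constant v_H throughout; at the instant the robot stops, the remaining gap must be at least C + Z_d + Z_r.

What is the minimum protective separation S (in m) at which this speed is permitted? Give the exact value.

S_min = 1991/1000 m = 1.9910 m

T_s = v_R/a_R = (12/5)/5 = 0.4800 s
robot in T_r: 2.4000·0.2500 = 0.6000 m
robot covers 2.4000·0.4800 − ½·5.0000·0.4800² = 0.5760 m while stopping
person approaches 1.0000·(0.2500+0.4800) = 0.7300 m
margins: 0.0000+0.0600+0.0250 = 0.0850 m
S_min ≈ 0.6000+0.5760+0.7300+0.0850  ⇒  S_min = 1991/1000 m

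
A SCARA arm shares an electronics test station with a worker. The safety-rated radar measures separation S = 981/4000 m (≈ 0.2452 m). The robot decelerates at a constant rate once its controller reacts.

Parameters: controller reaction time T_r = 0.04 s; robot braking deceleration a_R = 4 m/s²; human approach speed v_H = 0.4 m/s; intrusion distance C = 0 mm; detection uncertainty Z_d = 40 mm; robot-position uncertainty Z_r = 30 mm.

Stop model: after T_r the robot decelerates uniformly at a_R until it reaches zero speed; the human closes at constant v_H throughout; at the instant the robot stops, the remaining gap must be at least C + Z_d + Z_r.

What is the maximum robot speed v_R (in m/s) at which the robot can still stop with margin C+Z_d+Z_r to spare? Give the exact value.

at the boundary: (1/8)·v² + (7/50)·v + (-637/4000) = 0
  disc = (7/50)² − 4·(1/8)·(-637/4000) = 3969/40000 ; √disc = 63/200
  v_R = (−(7/50) + 63/200) / (2·(1/8)) = 7/10 m/s
check:
T_s = v_R/a_R = (7/10)/4 = 0.1750 s
reaction-phase robot travel = 0.7000·0.0400 = 0.0280 m
robot covers 0.7000·0.1750 − ½·4.0000·0.1750² = 0.0612 m while stopping
person approaches 0.4000·(0.0400+0.1750) = 0.0860 m
residual clearance needed = 0.0000+0.0400+0.0300 = 0.0700 m
sum ≈ 0.0280+0.0612+0.0860+0.0700 ≈ 0.2452 m = S ✓

v_R_max = 7/10 m/s = 0.7000 m/s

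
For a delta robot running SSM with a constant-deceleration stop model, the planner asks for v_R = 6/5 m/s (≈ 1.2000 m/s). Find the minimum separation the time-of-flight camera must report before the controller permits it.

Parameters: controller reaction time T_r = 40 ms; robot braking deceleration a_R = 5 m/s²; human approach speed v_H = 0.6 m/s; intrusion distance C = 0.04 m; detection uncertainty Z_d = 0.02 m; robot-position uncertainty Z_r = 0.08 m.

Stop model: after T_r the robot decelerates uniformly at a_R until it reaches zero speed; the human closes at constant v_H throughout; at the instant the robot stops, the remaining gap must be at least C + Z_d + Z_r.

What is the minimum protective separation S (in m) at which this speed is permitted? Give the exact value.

braking lasts T_s = (6/5)/5 = 0.2400 s
robot covers v_R·T_r = 1.2000·0.0400 = 0.0480 m before braking
robot covers 1.2000·0.2400 − ½·5.0000·0.2400² = 0.1440 m while stopping
human closes 0.6000·0.2800 = 0.1680 m
margins: 0.0400+0.0200+0.0800 = 0.1400 m
S_min ≈ 0.0480+0.1440+0.1680+0.1400  ⇒  S_min = 1/2 m

S_min = 1/2 m = 0.5000 m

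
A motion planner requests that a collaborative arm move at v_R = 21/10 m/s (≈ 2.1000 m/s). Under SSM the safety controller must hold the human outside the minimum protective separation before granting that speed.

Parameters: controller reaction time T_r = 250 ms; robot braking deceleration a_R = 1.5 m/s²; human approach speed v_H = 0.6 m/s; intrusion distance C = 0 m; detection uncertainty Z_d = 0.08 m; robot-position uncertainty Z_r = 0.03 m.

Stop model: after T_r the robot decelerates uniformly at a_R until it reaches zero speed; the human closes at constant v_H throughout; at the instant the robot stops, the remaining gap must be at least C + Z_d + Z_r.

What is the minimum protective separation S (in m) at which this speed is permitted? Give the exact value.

S_min = 619/200 m = 3.0950 m

T_s = v_R/a_R = (21/10)/(3/2) = 1.4000 s
reaction-phase robot travel = 2.1000·0.2500 = 0.5250 m
robot under decel: 2.1000²/(2·1.5000) = 1.4700 m
human closes 0.6000·1.6500 = 0.9900 m
margins: 0.0000+0.0800+0.0300 = 0.1100 m
S_min ≈ 0.5250+1.4700+0.9900+0.1100  ⇒  S_min = 619/200 m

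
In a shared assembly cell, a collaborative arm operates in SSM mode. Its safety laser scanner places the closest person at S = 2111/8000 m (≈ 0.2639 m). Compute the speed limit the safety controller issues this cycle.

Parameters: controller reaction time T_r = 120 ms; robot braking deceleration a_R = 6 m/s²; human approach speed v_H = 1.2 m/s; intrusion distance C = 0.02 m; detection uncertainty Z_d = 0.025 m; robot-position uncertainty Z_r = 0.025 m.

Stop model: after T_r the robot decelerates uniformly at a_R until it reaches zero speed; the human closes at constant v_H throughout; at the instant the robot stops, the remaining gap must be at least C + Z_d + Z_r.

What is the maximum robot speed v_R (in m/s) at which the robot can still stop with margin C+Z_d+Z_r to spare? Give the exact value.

v_R_max = 3/20 m/s = 0.1500 m/s

quadratic (1/12)·v² + (8/25)·v + (-399/8000) = 0
  disc = (8/25)² − 4·(1/12)·(-399/8000) = 4761/40000 ; √disc = 69/200
  v_R = (−(8/25) + 69/200) / (2·(1/12)) = 3/20 m/s
check:
stop time T_s = (3/20)/6 = 0.0250 s
robot covers v_R·T_r = 0.1500·0.1200 = 0.0180 m before braking
robot under decel: 0.1500²/(2·6.0000) = 0.0019 m
human closes 1.2000·0.1450 = 0.1740 m
residual clearance needed = 0.0200+0.0250+0.0250 = 0.0700 m
sum ≈ 0.0180+0.0019+0.1740+0.0700 ≈ 0.2639 m = S ✓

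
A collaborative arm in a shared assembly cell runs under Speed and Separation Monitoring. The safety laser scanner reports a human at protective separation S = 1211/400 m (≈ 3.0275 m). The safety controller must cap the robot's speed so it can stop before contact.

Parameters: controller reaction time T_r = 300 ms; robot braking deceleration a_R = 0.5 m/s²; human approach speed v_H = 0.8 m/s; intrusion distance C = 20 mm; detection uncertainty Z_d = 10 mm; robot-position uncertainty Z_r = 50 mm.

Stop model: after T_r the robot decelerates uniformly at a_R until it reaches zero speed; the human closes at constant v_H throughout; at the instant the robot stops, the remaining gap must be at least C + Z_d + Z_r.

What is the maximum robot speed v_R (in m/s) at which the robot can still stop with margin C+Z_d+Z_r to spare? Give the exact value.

collect terms ⇒ (1)·v_R² + (19/10)·v_R + (-1083/400) = 0
  disc = (19/10)² − 4·(1)·(-1083/400) = 361/25 ; √disc = 19/5
  v_R = (−(19/10) + 19/5) / (2·(1)) = 19/20 m/s
check:
braking lasts T_s = (19/20)/(1/2) = 1.9000 s
robot in T_r: 0.9500·0.3000 = 0.2850 m
robot covers 0.9500·1.9000 − ½·0.5000·1.9000² = 0.9025 m while stopping
person approaches 0.8000·(0.3000+1.9000) = 1.7600 m
margins: 0.0200+0.0100+0.0500 = 0.0800 m
sum ≈ 0.2850+0.9025+1.7600+0.0800 ≈ 3.0275 m = S ✓

v_R_max = 19/20 m/s = 0.9500 m/s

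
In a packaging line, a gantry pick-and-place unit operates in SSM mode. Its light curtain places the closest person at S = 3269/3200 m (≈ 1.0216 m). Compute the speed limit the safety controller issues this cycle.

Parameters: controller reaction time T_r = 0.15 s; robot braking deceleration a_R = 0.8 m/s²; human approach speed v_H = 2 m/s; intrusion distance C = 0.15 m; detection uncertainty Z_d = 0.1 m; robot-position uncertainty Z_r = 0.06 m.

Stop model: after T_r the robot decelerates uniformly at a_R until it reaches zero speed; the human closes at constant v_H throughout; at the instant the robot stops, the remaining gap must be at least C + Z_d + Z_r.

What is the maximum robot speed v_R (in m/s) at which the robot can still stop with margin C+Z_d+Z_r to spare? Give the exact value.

at the boundary: (5/8)·v² + (53/20)·v + (-1317/3200) = 0
  disc = (53/20)² − 4·(5/8)·(-1317/3200) = 51529/6400 ; √disc = 227/80
  v_R = (−(53/20) + 227/80) / (2·(5/8)) = 3/20 m/s
check:
braking lasts T_s = (3/20)/(4/5) = 0.1875 s
reaction-phase robot travel = 0.1500·0.1500 = 0.0225 m
robot covers 0.1500·0.1875 − ½·0.8000·0.1875² = 0.0141 m while stopping
human closes 2.0000·0.3375 = 0.6750 m
residual clearance needed = 0.1500+0.1000+0.0600 = 0.3100 m
sum ≈ 0.0225+0.0141+0.6750+0.3100 ≈ 1.0216 m = S ✓

v_R_max = 3/20 m/s = 0.1500 m/s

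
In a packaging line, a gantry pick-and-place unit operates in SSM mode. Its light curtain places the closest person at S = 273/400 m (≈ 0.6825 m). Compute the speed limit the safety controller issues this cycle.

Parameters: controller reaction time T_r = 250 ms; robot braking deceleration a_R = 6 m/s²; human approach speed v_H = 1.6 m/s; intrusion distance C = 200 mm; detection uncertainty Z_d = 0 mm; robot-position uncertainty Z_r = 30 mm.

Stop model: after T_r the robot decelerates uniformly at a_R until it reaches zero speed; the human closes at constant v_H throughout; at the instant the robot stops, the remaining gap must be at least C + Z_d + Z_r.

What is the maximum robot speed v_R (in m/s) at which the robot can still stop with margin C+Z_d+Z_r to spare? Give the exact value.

v_R_max = 1/10 m/s = 0.1000 m/s

at the boundary: (1/12)·v² + (31/60)·v + (-21/400) = 0
  disc = (31/60)² − 4·(1/12)·(-21/400) = 64/225 ; √disc = 8/15
  v_R = (−(31/60) + 8/15) / (2·(1/12)) = 1/10 m/s
check:
stop time T_s = (1/10)/6 = 0.0167 s
reaction-phase robot travel = 0.1000·0.2500 = 0.0250 m
braking distance = 0.1000²/(2·6.0000) = 0.0008 m
person approaches 1.6000·(0.2500+0.0167) = 0.4267 m
residual clearance needed = 0.2000+0.0000+0.0300 = 0.2300 m
sum ≈ 0.0250+0.0008+0.4267+0.2300 ≈ 0.6825 m = S ✓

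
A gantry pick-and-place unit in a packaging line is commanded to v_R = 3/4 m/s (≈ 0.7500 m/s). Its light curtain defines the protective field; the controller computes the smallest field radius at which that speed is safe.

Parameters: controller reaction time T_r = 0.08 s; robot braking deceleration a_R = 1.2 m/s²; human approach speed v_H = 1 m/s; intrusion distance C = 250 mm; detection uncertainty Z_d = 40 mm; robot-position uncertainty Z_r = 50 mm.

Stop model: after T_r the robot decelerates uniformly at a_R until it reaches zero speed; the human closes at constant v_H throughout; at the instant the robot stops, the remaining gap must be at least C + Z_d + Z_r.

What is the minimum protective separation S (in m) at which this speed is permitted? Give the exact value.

braking lasts T_s = (3/4)/(6/5) = 0.6250 s
robot in T_r: 0.7500·0.0800 = 0.0600 m
robot under decel: 0.7500²/(2·1.2000) = 0.2344 m
human closes 1.0000·0.7050 = 0.7050 m
margins: 0.2500+0.0400+0.0500 = 0.3400 m
S_min ≈ 0.0600+0.2344+0.7050+0.3400  ⇒  S_min = 2143/1600 m

S_min = 2143/1600 m = 1.3394 m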